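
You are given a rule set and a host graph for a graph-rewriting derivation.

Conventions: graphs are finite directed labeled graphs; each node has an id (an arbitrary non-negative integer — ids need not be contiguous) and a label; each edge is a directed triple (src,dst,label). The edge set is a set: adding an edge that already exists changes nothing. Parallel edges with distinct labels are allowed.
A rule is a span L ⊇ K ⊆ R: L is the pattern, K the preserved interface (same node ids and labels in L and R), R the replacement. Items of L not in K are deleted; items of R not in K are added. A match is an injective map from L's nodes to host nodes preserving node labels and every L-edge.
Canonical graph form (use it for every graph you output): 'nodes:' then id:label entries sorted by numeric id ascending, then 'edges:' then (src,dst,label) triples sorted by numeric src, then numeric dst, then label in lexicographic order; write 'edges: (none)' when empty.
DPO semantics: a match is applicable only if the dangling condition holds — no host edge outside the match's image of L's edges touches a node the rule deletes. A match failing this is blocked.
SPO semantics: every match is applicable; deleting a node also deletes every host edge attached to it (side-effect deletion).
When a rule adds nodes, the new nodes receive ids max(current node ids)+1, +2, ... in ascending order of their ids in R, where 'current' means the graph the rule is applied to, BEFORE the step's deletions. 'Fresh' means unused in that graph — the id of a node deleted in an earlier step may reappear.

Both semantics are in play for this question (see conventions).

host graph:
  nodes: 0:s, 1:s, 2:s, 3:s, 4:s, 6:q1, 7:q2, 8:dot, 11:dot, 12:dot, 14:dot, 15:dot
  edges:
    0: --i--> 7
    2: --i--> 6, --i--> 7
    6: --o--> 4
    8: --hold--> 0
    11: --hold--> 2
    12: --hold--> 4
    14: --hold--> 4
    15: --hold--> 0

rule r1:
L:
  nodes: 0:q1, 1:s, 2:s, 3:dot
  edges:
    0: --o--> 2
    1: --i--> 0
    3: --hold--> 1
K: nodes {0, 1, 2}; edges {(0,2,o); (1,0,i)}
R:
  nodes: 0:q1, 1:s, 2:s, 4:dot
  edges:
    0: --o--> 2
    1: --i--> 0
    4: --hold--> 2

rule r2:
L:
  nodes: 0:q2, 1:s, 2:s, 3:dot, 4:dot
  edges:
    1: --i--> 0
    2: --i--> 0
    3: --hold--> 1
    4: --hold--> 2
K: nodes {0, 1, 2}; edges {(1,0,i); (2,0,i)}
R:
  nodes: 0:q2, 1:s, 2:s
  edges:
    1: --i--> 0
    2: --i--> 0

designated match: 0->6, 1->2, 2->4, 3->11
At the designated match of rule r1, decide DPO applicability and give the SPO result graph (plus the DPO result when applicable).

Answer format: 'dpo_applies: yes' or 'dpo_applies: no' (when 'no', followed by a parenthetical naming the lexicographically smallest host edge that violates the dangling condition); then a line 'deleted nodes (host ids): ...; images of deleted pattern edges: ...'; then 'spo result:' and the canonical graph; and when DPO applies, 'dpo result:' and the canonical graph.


dpo_applies: yes
deleted nodes (host ids): 11; images of deleted pattern edges: (11,2,hold)
spo result:
nodes: 0:s, 1:s, 2:s, 3:s, 4:s, 6:q1, 7:q2, 8:dot, 12:dot, 14:dot, 15:dot, 16:dot
edges: (0,7,i); (2,6,i); (2,7,i); (6,4,o); (8,0,hold); (12,4,hold); (14,4,hold); (15,0,hold); (16,4,hold)
dpo result:
nodes: 0:s, 1:s, 2:s, 3:s, 4:s, 6:q1, 7:q2, 8:dot, 12:dot, 14:dot, 15:dot, 16:dot
edges: (0,7,i); (2,6,i); (2,7,i); (6,4,o); (8,0,hold); (12,4,hold); (14,4,hold); (15,0,hold); (16,4,hold)


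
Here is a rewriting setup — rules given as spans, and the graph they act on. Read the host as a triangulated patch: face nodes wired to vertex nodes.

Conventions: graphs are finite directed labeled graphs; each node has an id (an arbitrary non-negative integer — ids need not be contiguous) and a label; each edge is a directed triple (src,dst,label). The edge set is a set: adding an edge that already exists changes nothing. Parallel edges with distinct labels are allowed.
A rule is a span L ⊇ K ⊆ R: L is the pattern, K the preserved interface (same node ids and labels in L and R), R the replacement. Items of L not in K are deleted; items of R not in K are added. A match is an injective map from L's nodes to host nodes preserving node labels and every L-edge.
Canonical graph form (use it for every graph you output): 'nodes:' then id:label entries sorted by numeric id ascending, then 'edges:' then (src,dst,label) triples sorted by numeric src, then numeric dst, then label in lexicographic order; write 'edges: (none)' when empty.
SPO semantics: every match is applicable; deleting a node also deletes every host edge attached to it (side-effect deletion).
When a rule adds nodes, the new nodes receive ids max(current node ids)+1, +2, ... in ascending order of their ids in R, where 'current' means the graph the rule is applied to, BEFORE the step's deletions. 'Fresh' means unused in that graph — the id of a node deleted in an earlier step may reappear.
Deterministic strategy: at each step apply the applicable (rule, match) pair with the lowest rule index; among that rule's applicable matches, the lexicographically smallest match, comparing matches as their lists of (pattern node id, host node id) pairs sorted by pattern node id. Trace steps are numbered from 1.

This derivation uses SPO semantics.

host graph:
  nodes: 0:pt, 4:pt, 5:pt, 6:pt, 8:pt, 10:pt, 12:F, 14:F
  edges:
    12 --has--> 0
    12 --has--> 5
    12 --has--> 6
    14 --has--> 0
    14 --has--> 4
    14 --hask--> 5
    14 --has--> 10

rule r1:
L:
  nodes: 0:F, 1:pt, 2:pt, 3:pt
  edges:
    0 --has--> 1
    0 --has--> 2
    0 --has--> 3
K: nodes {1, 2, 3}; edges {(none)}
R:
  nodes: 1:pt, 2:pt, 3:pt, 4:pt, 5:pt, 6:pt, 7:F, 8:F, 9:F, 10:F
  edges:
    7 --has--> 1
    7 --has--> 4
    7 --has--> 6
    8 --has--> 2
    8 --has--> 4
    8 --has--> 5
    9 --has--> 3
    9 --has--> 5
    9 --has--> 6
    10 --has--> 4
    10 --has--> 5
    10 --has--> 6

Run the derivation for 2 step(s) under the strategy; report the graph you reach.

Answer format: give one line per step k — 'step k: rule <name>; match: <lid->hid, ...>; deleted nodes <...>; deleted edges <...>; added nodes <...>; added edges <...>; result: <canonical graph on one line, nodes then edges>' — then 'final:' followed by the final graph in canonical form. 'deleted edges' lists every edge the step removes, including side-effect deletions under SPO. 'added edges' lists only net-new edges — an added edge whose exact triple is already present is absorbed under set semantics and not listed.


step 1: rule r1; match: 0->12, 1->0, 2->5, 3->6; deleted nodes 12; deleted edges (12,0,has); (12,5,has); (12,6,has); added nodes 15, 16, 17, 18, 19, 20, 21; added edges (18,0,has); (18,15,has); (18,17,has); (19,5,has); (19,15,has); (19,16,has); (20,6,has); (20,16,has); (20,17,has); (21,15,has); (21,16,has); (21,17,has); result: nodes: 0:pt, 4:pt, 5:pt, 6:pt, 8:pt, 10:pt, 14:F, 15:pt, 16:pt, 17:pt, 18:F, 19:F, 20:F, 21:F edges: (14,0,has); (14,4,has); (14,5,hask); (14,10,has); (18,0,has); (18,15,has); (18,17,has); (19,5,has); (19,15,has); (19,16,has); (20,6,has); (20,16,has); (20,17,has); (21,15,has); (21,16,has); (21,17,has)
step 2: rule r1; match: 0->14, 1->0, 2->4, 3->10; deleted nodes 14; deleted edges (14,0,has); (14,4,has); (14,5,hask); (14,10,has); added nodes 22, 23, 24, 25, 26, 27, 28; added edges (25,0,has); (25,22,has); (25,24,has); (26,4,has); (26,22,has); (26,23,has); (27,10,has); (27,23,has); (27,24,has); (28,22,has); (28,23,has); (28,24,has); result: nodes: 0:pt, 4:pt, 5:pt, 6:pt, 8:pt, 10:pt, 15:pt, 16:pt, 17:pt, 18:F, 19:F, 20:F, 21:F, 22:pt, 23:pt, 24:pt, 25:F, 26:F, 27:F, 28:F edges: (18,0,has); (18,15,has); (18,17,has); (19,5,has); (19,15,has); (19,16,has); (20,6,has); (20,16,has); (20,17,has); (21,15,has); (21,16,has); (21,17,has); (25,0,has); (25,22,has); (25,24,has); (26,4,has); (26,22,has); (26,23,has); (27,10,has); (27,23,has); (27,24,has); (28,22,has); (28,23,has); (28,24,has)
final:
nodes: 0:pt, 4:pt, 5:pt, 6:pt, 8:pt, 10:pt, 15:pt, 16:pt, 17:pt, 18:F, 19:F, 20:F, 21:F, 22:pt, 23:pt, 24:pt, 25:F, 26:F, 27:F, 28:F
edges: (18,0,has); (18,15,has); (18,17,has); (19,5,has); (19,15,has); (19,16,has); (20,6,has); (20,16,has); (20,17,has); (21,15,has); (21,16,has); (21,17,has); (25,0,has); (25,22,has); (25,24,has); (26,4,has); (26,22,has); (26,23,has); (27,10,has); (27,23,has); (27,24,has); (28,22,has); (28,23,has); (28,24,has)


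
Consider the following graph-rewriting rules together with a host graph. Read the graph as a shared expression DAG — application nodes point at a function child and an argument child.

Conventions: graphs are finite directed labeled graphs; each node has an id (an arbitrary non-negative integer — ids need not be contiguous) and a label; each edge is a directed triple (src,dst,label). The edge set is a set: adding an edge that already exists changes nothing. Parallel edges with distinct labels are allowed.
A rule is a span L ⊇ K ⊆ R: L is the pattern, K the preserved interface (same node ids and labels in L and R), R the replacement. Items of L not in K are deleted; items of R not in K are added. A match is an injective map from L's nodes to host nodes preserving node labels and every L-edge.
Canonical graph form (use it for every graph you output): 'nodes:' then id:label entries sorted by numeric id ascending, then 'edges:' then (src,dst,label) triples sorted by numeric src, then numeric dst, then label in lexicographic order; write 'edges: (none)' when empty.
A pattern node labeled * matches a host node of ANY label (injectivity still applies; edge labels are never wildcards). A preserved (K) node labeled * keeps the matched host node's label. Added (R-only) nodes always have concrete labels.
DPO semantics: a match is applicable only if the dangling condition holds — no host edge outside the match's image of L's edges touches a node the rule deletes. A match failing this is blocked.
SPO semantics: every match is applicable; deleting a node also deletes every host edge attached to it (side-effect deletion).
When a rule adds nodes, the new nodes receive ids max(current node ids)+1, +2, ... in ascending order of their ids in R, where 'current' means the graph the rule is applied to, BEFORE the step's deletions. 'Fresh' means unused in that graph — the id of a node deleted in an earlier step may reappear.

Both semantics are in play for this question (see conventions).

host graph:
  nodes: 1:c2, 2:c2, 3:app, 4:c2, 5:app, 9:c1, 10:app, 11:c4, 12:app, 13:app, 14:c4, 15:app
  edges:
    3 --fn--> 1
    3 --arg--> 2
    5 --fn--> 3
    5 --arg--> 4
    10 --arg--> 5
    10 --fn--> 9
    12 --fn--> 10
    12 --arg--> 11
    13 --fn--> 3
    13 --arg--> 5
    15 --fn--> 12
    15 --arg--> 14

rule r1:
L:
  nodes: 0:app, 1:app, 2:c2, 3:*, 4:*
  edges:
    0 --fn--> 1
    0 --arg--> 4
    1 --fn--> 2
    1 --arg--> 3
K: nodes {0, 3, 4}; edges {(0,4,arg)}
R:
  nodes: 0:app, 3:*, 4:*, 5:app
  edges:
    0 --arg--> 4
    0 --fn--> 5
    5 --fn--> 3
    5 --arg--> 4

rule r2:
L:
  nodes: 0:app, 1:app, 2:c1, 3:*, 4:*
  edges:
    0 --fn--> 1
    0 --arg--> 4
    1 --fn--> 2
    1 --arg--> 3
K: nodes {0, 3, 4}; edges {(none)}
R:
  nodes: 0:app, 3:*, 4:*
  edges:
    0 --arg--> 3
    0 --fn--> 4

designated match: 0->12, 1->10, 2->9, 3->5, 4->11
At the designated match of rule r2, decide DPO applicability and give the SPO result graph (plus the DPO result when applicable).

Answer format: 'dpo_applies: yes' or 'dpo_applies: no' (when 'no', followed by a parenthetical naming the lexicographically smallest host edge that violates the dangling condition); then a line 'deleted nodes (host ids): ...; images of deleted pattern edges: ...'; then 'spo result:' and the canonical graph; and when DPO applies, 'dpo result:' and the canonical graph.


dpo_applies: yes
deleted nodes (host ids): 9, 10; images of deleted pattern edges: (10,5,arg); (10,9,fn); (12,10,fn); (12,11,arg)
spo result:
nodes: 1:c2, 2:c2, 3:app, 4:c2, 5:app, 11:c4, 12:app, 13:app, 14:c4, 15:app
edges: (3,1,fn); (3,2,arg); (5,3,fn); (5,4,arg); (12,5,arg); (12,11,fn); (13,3,fn); (13,5,arg); (15,12,fn); (15,14,arg)
dpo result:
nodes: 1:c2, 2:c2, 3:app, 4:c2, 5:app, 11:c4, 12:app, 13:app, 14:c4, 15:app
edges: (3,1,fn); (3,2,arg); (5,3,fn); (5,4,arg); (12,5,arg); (12,11,fn); (13,3,fn); (13,5,arg); (15,12,fn); (15,14,arg)


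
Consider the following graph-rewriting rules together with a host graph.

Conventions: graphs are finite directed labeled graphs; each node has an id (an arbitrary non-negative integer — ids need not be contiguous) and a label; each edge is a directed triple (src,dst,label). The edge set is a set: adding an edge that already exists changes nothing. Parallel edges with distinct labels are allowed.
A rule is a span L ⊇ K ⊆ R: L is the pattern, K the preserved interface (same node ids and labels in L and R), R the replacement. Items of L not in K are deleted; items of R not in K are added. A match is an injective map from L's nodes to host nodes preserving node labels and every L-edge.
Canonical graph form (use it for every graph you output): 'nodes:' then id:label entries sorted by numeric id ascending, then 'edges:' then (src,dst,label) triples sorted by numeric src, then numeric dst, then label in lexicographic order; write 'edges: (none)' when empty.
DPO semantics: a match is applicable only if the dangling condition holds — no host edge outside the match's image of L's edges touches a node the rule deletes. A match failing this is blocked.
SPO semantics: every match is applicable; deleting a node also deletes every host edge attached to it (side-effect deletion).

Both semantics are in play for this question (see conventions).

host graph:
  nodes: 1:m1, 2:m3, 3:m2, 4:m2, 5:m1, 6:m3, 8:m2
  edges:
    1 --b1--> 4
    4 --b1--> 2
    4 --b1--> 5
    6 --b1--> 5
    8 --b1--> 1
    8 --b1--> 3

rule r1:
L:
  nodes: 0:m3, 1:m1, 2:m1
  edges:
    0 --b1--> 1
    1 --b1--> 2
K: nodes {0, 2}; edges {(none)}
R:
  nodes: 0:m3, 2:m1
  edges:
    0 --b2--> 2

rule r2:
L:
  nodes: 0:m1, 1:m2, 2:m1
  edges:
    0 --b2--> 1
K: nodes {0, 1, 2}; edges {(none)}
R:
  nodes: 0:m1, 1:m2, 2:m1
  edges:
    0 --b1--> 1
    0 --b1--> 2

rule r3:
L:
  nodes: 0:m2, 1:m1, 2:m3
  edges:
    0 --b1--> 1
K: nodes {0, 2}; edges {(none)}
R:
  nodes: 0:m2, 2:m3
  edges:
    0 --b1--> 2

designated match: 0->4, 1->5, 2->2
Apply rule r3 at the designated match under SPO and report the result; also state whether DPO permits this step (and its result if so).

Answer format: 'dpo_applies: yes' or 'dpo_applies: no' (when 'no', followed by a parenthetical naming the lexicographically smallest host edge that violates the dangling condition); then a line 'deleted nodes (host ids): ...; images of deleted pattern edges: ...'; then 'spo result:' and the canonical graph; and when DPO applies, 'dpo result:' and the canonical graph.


dpo_applies: no
(the rule deletes node 5, which keeps host edge (6,5,b1) outside the match image — the dangling condition fails, DPO blocks; SPO proceeds and side-deletes such edges)
deleted nodes (host ids): 5; images of deleted pattern edges: (4,5,b1)
spo result:
nodes: 1:m1, 2:m3, 3:m2, 4:m2, 6:m3, 8:m2
edges: (1,4,b1); (4,2,b1); (8,1,b1); (8,3,b1)


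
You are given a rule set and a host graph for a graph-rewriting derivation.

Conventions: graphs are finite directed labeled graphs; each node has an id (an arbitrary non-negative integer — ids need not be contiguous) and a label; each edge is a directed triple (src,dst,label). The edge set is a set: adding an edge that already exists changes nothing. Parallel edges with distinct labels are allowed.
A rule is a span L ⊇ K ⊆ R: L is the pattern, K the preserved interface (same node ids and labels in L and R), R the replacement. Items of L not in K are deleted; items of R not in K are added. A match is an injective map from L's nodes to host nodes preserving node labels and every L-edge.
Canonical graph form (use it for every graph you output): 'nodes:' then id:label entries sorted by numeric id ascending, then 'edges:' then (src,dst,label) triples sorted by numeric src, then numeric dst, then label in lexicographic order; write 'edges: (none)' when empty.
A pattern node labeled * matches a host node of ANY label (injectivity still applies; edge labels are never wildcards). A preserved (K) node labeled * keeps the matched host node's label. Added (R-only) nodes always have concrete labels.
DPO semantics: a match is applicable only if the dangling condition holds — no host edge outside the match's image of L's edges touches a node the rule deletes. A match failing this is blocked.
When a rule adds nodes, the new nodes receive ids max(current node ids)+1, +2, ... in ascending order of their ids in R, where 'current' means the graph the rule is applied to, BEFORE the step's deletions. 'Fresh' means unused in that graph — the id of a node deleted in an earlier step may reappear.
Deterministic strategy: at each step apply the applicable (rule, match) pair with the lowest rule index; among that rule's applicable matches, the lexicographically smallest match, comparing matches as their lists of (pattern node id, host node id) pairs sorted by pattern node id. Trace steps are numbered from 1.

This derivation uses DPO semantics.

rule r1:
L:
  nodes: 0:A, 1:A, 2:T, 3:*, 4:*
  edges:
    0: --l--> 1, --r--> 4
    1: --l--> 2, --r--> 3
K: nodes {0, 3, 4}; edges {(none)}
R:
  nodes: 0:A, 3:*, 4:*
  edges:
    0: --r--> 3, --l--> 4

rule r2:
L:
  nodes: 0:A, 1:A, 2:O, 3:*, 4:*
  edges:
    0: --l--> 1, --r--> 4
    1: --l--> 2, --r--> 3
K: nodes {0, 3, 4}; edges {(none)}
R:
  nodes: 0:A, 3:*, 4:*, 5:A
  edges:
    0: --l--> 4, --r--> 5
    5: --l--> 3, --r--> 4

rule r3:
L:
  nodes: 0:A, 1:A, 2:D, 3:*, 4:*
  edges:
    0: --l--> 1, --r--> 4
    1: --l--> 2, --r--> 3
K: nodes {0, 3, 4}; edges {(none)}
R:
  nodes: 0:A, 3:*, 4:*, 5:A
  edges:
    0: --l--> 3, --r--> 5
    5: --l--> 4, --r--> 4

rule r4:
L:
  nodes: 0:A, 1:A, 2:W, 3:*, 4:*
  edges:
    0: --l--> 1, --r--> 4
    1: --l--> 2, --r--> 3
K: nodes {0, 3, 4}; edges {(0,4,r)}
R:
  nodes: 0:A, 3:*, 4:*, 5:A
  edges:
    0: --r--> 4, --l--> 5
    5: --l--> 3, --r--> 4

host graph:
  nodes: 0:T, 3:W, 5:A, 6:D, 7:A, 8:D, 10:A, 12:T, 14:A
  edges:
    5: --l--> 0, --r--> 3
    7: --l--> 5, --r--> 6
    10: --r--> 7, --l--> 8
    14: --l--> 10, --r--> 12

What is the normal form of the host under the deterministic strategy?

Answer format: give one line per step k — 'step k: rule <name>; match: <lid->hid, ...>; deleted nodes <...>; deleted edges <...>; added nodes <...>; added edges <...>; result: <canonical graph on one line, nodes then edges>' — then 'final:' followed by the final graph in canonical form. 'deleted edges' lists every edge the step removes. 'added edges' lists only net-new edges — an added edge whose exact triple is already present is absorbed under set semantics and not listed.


step 1: rule r1; match: 0->7, 1->5, 2->0, 3->3, 4->6; deleted nodes 0, 5; deleted edges (5,0,l); (5,3,r); (7,5,l); (7,6,r); added nodes (none); added edges (7,3,r); (7,6,l); result: nodes: 3:W, 6:D, 7:A, 8:D, 10:A, 12:T, 14:A edges: (7,3,r); (7,6,l); (10,7,r); (10,8,l); (14,10,l); (14,12,r)
step 2: rule r3; match: 0->14, 1->10, 2->8, 3->7, 4->12; deleted nodes 8, 10; deleted edges (10,7,r); (10,8,l); (14,10,l); (14,12,r); added nodes 15; added edges (14,7,l); (14,15,r); (15,12,l); (15,12,r); result: nodes: 3:W, 6:D, 7:A, 12:T, 14:A, 15:A edges: (7,3,r); (7,6,l); (14,7,l); (14,15,r); (15,12,l); (15,12,r)
step 3: rule r3; match: 0->14, 1->7, 2->6, 3->3, 4->15; deleted nodes 6, 7; deleted edges (7,3,r); (7,6,l); (14,7,l); (14,15,r); added nodes 16; added edges (14,3,l); (14,16,r); (16,15,l); (16,15,r); result: nodes: 3:W, 12:T, 14:A, 15:A, 16:A edges: (14,3,l); (14,16,r); (15,12,l); (15,12,r); (16,15,l); (16,15,r)
final:
nodes: 3:W, 12:T, 14:A, 15:A, 16:A
edges: (14,3,l); (14,16,r); (15,12,l); (15,12,r); (16,15,l); (16,15,r)


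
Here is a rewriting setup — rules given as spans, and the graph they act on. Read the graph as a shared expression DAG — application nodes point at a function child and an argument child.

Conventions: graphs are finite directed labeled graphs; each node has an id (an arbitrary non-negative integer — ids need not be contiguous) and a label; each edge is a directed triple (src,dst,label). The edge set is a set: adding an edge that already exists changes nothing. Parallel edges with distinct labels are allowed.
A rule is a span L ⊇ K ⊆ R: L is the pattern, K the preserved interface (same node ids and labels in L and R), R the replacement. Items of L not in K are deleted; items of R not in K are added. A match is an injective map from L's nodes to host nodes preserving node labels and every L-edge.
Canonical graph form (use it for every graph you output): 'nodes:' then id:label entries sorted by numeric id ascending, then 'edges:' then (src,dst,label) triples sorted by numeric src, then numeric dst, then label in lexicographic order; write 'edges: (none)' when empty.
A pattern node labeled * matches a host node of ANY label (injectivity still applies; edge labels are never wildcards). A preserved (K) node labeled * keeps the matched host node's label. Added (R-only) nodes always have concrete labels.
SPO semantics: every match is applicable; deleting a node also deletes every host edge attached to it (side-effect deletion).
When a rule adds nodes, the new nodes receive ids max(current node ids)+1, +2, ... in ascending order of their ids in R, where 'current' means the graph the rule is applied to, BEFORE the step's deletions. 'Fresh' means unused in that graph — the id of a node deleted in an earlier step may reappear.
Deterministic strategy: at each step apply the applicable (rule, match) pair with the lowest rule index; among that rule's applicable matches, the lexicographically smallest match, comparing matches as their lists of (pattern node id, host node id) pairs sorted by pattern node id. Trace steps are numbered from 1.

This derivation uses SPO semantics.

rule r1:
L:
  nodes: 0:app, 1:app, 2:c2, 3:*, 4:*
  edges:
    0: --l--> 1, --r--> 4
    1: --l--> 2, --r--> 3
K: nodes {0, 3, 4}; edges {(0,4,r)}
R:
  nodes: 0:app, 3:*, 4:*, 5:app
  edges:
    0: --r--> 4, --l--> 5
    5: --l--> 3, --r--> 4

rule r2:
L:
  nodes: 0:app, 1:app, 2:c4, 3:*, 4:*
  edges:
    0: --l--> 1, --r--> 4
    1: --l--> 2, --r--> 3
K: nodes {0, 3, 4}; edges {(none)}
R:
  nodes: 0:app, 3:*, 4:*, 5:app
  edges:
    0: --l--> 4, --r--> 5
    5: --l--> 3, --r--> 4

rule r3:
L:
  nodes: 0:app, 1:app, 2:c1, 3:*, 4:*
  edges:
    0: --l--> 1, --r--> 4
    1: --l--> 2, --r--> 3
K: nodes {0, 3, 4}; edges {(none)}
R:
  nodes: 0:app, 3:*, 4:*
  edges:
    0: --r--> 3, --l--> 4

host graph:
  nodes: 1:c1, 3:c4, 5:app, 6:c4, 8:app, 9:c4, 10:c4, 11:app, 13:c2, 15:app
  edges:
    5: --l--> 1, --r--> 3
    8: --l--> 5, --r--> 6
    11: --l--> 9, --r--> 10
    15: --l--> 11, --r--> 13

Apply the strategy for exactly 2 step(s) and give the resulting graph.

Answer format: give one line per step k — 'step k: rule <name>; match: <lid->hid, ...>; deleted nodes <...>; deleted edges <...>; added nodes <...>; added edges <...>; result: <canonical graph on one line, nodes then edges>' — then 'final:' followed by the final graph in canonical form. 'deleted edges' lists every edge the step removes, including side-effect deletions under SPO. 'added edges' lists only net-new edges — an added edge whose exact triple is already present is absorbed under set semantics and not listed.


step 1: rule r2; match: 0->15, 1->11, 2->9, 3->10, 4->13; deleted nodes 9, 11; deleted edges (11,9,l); (11,10,r); (15,11,l); (15,13,r); added nodes 16; added edges (15,13,l); (15,16,r); (16,10,l); (16,13,r); result: nodes: 1:c1, 3:c4, 5:app, 6:c4, 8:app, 10:c4, 13:c2, 15:app, 16:app edges: (5,1,l); (5,3,r); (8,5,l); (8,6,r); (15,13,l); (15,16,r); (16,10,l); (16,13,r)
step 2: rule r3; match: 0->8, 1->5, 2->1, 3->3, 4->6; deleted nodes 1, 5; deleted edges (5,1,l); (5,3,r); (8,5,l); (8,6,r); added nodes (none); added edges (8,3,r); (8,6,l); result: nodes: 3:c4, 6:c4, 8:app, 10:c4, 13:c2, 15:app, 16:app edges: (8,3,r); (8,6,l); (15,13,l); (15,16,r); (16,10,l); (16,13,r)
final:
nodes: 3:c4, 6:c4, 8:app, 10:c4, 13:c2, 15:app, 16:app
edges: (8,3,r); (8,6,l); (15,13,l); (15,16,r); (16,10,l); (16,13,r)


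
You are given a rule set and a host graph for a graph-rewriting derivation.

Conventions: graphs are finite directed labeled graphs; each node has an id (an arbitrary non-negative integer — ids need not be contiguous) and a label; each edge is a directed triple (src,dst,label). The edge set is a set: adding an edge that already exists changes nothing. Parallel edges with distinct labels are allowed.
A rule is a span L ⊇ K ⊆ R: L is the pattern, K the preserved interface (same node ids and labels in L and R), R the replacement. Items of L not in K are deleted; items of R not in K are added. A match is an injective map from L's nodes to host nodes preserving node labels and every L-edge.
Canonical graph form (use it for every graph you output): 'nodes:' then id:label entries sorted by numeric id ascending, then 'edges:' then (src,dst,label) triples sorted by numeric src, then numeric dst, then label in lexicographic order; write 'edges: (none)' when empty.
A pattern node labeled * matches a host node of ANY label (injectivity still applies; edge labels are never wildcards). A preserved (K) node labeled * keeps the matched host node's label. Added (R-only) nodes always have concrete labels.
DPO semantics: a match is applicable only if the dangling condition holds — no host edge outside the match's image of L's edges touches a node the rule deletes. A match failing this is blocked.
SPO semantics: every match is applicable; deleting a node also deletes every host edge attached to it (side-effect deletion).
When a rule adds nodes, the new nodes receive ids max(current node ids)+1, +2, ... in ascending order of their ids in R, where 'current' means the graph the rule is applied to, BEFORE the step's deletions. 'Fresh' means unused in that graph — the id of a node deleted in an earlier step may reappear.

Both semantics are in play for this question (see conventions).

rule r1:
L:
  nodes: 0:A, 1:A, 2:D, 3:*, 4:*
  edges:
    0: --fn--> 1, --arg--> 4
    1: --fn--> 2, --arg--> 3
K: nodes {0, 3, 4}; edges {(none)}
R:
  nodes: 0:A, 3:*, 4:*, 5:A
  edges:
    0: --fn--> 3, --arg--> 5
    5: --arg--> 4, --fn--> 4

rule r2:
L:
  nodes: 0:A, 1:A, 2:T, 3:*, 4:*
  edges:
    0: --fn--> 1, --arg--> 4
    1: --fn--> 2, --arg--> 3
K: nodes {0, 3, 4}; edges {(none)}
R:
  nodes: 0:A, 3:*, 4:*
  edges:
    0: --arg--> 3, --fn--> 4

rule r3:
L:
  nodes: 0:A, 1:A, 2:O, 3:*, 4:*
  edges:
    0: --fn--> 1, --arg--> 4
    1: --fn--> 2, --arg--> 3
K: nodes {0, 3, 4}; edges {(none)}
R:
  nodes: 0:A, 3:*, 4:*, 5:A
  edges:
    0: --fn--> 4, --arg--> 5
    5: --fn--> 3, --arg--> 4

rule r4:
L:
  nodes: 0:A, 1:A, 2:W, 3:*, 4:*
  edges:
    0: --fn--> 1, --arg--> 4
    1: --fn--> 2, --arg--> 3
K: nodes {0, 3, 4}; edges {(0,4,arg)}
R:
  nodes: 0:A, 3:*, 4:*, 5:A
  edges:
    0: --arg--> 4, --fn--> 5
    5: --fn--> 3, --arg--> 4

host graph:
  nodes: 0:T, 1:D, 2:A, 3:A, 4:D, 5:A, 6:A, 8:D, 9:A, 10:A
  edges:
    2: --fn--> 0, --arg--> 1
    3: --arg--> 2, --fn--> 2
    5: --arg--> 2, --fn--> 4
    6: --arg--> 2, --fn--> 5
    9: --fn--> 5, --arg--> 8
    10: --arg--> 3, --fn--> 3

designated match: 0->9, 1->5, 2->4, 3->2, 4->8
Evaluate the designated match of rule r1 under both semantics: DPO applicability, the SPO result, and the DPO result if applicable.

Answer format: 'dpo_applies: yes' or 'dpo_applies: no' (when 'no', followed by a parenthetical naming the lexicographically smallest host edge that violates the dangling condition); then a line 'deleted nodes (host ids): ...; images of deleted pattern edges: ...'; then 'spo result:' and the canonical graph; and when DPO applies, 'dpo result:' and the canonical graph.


dpo_applies: no
(the rule deletes node 5, which keeps host edge (6,5,fn) outside the match image — the dangling condition fails, DPO blocks; SPO proceeds and side-deletes such edges)
deleted nodes (host ids): 4, 5; images of deleted pattern edges: (5,2,arg); (5,4,fn); (9,5,fn); (9,8,arg)
spo result:
nodes: 0:T, 1:D, 2:A, 3:A, 6:A, 8:D, 9:A, 10:A, 11:A
edges: (2,0,fn); (2,1,arg); (3,2,arg); (3,2,fn); (6,2,arg); (9,2,fn); (9,11,arg); (10,3,arg); (10,3,fn); (11,8,arg); (11,8,fn)


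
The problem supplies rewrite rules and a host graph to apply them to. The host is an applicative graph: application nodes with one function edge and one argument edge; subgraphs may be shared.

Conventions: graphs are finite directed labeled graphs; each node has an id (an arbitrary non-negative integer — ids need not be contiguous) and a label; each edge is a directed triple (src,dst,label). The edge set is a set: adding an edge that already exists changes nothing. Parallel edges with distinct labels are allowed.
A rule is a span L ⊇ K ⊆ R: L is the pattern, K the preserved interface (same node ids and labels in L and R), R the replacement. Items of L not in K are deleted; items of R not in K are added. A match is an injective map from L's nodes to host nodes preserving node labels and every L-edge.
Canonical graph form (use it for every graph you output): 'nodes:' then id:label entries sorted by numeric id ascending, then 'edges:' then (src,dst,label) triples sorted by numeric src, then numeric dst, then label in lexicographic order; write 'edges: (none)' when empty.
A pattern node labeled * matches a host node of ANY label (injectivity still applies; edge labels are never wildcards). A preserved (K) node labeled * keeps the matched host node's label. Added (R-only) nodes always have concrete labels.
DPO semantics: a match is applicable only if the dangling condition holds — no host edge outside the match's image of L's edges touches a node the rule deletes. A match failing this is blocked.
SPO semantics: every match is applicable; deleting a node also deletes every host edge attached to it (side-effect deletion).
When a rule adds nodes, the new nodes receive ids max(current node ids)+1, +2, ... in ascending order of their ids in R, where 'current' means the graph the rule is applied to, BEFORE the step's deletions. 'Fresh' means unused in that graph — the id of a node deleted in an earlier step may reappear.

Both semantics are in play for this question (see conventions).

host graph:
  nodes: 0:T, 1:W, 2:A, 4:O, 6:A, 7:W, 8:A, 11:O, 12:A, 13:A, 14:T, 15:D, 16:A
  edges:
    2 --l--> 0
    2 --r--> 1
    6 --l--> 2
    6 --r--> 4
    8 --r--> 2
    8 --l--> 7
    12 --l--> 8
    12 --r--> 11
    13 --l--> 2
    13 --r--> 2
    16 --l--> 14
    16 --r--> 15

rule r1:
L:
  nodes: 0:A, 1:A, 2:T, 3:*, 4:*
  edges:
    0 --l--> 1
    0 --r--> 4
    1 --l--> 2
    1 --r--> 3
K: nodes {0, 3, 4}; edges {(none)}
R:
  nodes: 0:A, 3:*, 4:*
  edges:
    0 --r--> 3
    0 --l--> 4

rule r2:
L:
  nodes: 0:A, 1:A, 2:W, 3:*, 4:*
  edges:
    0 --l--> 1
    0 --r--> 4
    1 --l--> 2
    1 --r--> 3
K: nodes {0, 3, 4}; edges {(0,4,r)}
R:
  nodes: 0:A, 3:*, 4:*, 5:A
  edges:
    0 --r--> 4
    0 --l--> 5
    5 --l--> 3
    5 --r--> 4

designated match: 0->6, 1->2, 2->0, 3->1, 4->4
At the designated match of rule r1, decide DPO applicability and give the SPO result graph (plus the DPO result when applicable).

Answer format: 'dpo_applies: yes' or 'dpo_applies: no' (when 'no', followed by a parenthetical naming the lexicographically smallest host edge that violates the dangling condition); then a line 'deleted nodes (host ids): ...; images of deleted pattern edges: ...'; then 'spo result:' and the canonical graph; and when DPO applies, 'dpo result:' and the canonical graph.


dpo_applies: no
(the rule deletes node 2, which keeps host edge (8,2,r) outside the match image — the dangling condition fails, DPO blocks; SPO proceeds and side-deletes such edges)
deleted nodes (host ids): 0, 2; images of deleted pattern edges: (2,0,l); (2,1,r); (6,2,l); (6,4,r)
spo result:
nodes: 1:W, 4:O, 6:A, 7:W, 8:A, 11:O, 12:A, 13:A, 14:T, 15:D, 16:A
edges: (6,1,r); (6,4,l); (8,7,l); (12,8,l); (12,11,r); (16,14,l); (16,15,r)


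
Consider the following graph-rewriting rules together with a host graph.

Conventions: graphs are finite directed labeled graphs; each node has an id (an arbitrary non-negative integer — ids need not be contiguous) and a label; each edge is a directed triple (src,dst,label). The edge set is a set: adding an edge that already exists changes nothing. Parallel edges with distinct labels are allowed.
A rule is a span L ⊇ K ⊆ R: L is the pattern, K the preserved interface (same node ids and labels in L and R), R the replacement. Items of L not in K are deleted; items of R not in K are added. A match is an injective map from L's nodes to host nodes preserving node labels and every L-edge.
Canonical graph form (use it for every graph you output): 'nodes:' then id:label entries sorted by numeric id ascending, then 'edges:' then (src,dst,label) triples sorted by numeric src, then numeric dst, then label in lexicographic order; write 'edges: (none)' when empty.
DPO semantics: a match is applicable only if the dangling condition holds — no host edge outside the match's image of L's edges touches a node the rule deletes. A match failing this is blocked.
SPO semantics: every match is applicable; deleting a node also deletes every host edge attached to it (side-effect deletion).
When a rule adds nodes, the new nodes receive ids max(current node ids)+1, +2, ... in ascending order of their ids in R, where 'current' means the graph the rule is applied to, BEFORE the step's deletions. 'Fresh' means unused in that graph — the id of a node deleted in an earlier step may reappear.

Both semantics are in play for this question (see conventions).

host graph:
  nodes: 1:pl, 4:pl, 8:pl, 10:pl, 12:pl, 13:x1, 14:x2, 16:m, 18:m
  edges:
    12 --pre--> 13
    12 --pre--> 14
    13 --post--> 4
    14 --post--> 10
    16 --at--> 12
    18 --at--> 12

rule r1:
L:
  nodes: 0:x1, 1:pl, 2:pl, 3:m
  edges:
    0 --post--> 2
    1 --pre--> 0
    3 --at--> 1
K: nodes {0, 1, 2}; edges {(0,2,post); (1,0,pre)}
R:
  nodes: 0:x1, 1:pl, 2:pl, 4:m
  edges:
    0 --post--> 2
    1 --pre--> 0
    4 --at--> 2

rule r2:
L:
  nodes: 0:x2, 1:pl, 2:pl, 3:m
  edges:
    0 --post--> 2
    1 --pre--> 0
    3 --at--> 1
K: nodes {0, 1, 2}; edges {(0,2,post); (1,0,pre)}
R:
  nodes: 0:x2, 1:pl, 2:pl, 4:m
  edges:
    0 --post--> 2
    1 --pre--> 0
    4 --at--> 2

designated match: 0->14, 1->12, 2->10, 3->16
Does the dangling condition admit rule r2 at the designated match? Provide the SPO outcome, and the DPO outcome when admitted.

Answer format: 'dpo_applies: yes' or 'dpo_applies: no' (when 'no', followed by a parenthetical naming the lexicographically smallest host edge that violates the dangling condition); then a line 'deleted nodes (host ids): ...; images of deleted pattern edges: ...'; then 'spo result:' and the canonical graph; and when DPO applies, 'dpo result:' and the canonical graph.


dpo_applies: yes
deleted nodes (host ids): 16; images of deleted pattern edges: (16,12,at)
spo result:
nodes: 1:pl, 4:pl, 8:pl, 10:pl, 12:pl, 13:x1, 14:x2, 18:m, 19:m
edges: (12,13,pre); (12,14,pre); (13,4,post); (14,10,post); (18,12,at); (19,10,at)
dpo result:
nodes: 1:pl, 4:pl, 8:pl, 10:pl, 12:pl, 13:x1, 14:x2, 18:m, 19:m
edges: (12,13,pre); (12,14,pre); (13,4,post); (14,10,post); (18,12,at); (19,10,at)


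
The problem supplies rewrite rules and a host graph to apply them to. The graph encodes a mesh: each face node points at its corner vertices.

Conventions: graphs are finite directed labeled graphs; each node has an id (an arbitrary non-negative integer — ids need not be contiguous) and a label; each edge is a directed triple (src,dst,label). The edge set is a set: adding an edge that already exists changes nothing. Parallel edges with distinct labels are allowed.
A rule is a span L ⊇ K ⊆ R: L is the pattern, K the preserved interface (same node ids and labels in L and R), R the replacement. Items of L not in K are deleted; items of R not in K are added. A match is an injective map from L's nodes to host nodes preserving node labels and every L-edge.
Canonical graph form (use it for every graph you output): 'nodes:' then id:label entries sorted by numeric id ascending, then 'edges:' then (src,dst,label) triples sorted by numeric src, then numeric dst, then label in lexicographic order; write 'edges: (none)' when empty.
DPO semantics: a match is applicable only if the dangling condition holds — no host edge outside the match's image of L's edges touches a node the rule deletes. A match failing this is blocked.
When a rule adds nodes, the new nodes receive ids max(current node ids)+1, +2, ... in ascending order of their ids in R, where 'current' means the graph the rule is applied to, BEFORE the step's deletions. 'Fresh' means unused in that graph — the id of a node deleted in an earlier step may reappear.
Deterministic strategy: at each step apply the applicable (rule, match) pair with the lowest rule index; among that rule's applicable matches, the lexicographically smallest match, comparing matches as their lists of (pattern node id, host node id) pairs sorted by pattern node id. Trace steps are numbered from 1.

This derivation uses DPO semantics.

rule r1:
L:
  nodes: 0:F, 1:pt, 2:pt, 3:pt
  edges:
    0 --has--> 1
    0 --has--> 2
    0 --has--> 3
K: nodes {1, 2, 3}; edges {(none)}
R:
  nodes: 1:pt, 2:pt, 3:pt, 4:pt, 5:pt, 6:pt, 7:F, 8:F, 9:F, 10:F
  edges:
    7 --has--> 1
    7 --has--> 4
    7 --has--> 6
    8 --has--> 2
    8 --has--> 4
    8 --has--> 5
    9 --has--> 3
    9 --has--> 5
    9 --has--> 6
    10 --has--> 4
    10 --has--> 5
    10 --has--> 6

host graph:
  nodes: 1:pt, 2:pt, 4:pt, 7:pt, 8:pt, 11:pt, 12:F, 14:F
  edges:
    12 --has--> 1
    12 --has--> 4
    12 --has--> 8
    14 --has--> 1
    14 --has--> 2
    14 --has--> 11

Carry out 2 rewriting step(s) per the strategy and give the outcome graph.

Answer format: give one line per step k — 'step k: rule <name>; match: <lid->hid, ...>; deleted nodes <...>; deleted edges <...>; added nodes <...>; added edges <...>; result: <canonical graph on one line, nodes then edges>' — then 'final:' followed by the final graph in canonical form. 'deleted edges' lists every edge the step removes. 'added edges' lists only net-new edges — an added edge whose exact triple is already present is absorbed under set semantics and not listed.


step 1: rule r1; match: 0->12, 1->1, 2->4, 3->8; deleted nodes 12; deleted edges (12,1,has); (12,4,has); (12,8,has); added nodes 15, 16, 17, 18, 19, 20, 21; added edges (18,1,has); (18,15,has); (18,17,has); (19,4,has); (19,15,has); (19,16,has); (20,8,has); (20,16,has); (20,17,has); (21,15,has); (21,16,has); (21,17,has); result: nodes: 1:pt, 2:pt, 4:pt, 7:pt, 8:pt, 11:pt, 14:F, 15:pt, 16:pt, 17:pt, 18:F, 19:F, 20:F, 21:F edges: (14,1,has); (14,2,has); (14,11,has); (18,1,has); (18,15,has); (18,17,has); (19,4,has); (19,15,has); (19,16,has); (20,8,has); (20,16,has); (20,17,has); (21,15,has); (21,16,has); (21,17,has)
step 2: rule r1; match: 0->14, 1->1, 2->2, 3->11; deleted nodes 14; deleted edges (14,1,has); (14,2,has); (14,11,has); added nodes 22, 23, 24, 25, 26, 27, 28; added edges (25,1,has); (25,22,has); (25,24,has); (26,2,has); (26,22,has); (26,23,has); (27,11,has); (27,23,has); (27,24,has); (28,22,has); (28,23,has); (28,24,has); result: nodes: 1:pt, 2:pt, 4:pt, 7:pt, 8:pt, 11:pt, 15:pt, 16:pt, 17:pt, 18:F, 19:F, 20:F, 21:F, 22:pt, 23:pt, 24:pt, 25:F, 26:F, 27:F, 28:F edges: (18,1,has); (18,15,has); (18,17,has); (19,4,has); (19,15,has); (19,16,has); (20,8,has); (20,16,has); (20,17,has); (21,15,has); (21,16,has); (21,17,has); (25,1,has); (25,22,has); (25,24,has); (26,2,has); (26,22,has); (26,23,has); (27,11,has); (27,23,has); (27,24,has); (28,22,has); (28,23,has); (28,24,has)
final:
nodes: 1:pt, 2:pt, 4:pt, 7:pt, 8:pt, 11:pt, 15:pt, 16:pt, 17:pt, 18:F, 19:F, 20:F, 21:F, 22:pt, 23:pt, 24:pt, 25:F, 26:F, 27:F, 28:F
edges: (18,1,has); (18,15,has); (18,17,has); (19,4,has); (19,15,has); (19,16,has); (20,8,has); (20,16,has); (20,17,has); (21,15,has); (21,16,has); (21,17,has); (25,1,has); (25,22,has); (25,24,has); (26,2,has); (26,22,has); (26,23,has); (27,11,has); (27,23,has); (27,24,has); (28,22,has); (28,23,has); (28,24,has)


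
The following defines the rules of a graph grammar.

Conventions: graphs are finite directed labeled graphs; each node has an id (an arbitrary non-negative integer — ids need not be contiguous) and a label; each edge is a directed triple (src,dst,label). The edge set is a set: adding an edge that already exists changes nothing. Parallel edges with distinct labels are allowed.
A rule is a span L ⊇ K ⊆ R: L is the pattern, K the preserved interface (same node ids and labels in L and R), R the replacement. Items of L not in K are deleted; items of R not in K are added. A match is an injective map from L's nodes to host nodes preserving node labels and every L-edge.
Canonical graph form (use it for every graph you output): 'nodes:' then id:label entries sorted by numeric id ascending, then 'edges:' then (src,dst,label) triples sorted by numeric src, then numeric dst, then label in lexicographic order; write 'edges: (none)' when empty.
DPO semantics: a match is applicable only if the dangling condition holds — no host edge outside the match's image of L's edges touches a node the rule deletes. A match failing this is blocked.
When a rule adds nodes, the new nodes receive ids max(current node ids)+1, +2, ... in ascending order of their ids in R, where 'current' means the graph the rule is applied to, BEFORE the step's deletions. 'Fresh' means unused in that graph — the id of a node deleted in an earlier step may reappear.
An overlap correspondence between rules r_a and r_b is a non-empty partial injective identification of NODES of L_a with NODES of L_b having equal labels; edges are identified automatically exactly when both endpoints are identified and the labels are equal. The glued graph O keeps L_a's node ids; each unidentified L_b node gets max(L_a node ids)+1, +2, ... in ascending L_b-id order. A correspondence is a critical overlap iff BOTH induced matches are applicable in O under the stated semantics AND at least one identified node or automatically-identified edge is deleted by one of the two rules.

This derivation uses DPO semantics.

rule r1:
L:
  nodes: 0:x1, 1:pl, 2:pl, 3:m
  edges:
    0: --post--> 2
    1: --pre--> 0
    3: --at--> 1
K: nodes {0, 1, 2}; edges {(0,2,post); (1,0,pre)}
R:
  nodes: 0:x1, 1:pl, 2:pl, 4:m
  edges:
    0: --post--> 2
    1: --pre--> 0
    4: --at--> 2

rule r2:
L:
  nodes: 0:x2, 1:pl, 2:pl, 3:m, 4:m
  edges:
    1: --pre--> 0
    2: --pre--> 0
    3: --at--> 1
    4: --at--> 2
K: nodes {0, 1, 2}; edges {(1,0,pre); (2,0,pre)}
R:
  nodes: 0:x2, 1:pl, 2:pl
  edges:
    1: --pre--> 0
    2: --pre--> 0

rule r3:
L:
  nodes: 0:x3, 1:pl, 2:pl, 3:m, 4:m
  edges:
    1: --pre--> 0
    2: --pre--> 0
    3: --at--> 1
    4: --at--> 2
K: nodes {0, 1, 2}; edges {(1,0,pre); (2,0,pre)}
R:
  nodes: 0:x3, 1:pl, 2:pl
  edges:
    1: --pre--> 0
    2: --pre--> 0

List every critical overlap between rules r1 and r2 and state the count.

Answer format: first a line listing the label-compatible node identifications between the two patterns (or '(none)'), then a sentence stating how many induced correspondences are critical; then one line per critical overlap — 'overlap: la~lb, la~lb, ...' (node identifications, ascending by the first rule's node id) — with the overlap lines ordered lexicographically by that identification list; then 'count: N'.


label-compatible node identifications between L(r1) and L(r2): 1~1, 1~2, 2~1, 2~2, 3~3, 3~4
4 of the induced correspondences are critical overlaps of r1 and r2.
overlap: 1~1, 2~2, 3~3
overlap: 1~1, 3~3
overlap: 1~2, 2~1, 3~4
overlap: 1~2, 3~4
count: 4
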